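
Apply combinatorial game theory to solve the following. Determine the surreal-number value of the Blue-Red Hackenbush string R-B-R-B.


Edges (from ground): R-B-R-B
By Berlekamp's sign-expansion rule, a Blue-Red Hackenbush stalk has the value of the surreal number whose sign sequence is the edge sequence with B -> + and R -> -.
Sign sequence: -+-+
Trace the sign expansion in the surreal number tree, starting from 0:
Edge 1: R (sign -) -> bounds (-inf, 0), value = -1
Edge 2: B (sign +) -> bounds (-1, 0), value = -1/2
Edge 3: R (sign -) -> bounds (-1, -1/2), value = -3/4
Edge 4: B (sign +) -> bounds (-3/4, -1/2), value = -5/8
Game value = -5/8

-5/8


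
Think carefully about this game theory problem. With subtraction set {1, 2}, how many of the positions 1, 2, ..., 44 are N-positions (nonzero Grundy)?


Subtraction set S = {1, 2}, so G(n) = n mod 3.
G(n) = 0 when n is a multiple of 3.
Multiples of 3 in [1, 44]: 14
N-positions (nonzero Grundy) = 44 - 14 = 30

30


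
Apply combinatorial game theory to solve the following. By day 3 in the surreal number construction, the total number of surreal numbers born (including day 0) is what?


Day 0: {|} = 0 is born. Count = 1.
Day n: the number of surreal numbers born by day n is 2^(n+1) - 1.
By day 0: 2^1 - 1 = 1
By day 1: 2^2 - 1 = 3
By day 2: 2^3 - 1 = 7
By day 3: 2^4 - 1 = 15
By day 3: 15 surreal numbers.

15


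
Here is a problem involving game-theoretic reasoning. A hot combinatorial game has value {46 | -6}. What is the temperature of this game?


The game is {46 | -6}, a switch {a | b} with numbers a > b.
Cooling {a | b} by t gives {a - t | b + t}, which stops being hot when a - t = b + t, i.e. at t = (a - b)/2. So the temperature of a switch is (a - b)/2.
Temperature = (Left option - Right option) / 2
= (46 - (-6)) / 2
= 52 / 2
= 26

26


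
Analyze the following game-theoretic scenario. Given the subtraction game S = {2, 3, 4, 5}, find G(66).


The subtraction set is S = {2, 3, 4, 5}.
G(k) = mex{ G(k - s) : s in S, s <= k }. We compute iteratively: G(0) = 0.
G(1) = mex({}) = 0
G(2) = mex({0}) = 1
G(3) = mex({0}) = 1
G(4) = mex({0, 1}) = 2
G(5) = mex({0, 1}) = 2
G(6) = mex({0, 1, 2}) = 3
G(7) = mex({1, 2}) = 0
G(8) = mex({1, 2, 3}) = 0
G(9) = mex({0, 2, 3}) = 1
G(10) = mex({0, 2, 3}) = 1
G(11) = mex({0, 1, 3}) = 2
Observe that G(7)..G(11) = 0, 0, 1, 1, 2 repeats G(0)..G(4) = 0, 0, 1, 1, 2.
For k >= max(S) = 5, G(k) is determined by the previous 5 values G(k-5)..G(k-1); a window of 5 consecutive values has recurred shifted by 7, so by induction G(k + 7) = G(k) for all k >= 0: the sequence is periodic from the start with period 7.
One period: G(0..6) = 0, 0, 1, 1, 2, 2, 3.
66 mod 7 = 3, so G(66) = G(3) = 1.

1


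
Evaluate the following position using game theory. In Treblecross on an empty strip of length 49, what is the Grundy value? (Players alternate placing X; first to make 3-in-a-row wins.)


Treblecross: place X on empty cells; 3-in-a-row wins.
Playing within two cells of an existing X lets the opponent win at once, so sensible play treats the cells i-2..i+2 around each X as dead. The player left with no safe cell loses, so this is a normal-play take-away game on strips of safe cells.
Placing X at cell i (0-indexed) of a strip of k safe cells leaves independent strips of sizes max(0, i-2) and max(0, k-i-3). Hence G(k) = mex{ G(max(0,i-2)) XOR G(max(0,k-i-3)) : 0 <= i < k }, with G(0) = 0.
G(1): splits (0,0):0^0=0 -> mex({0}) = 1
G(2): splits (0,0):0^0=0 -> mex({0}) = 1
G(3): splits (0,0):0^0=0 -> mex({0}) = 1
G(4): splits (0,1):0^1=1 (0,0):0^0=0 -> mex({0, 1}) = 2
G(5): splits (0,2):0^1=1 (0,1):0^1=1 (0,0):0^0=0 -> mex({0, 1}) = 2
G(6) = mex({1}) = 0
G(7) = mex({0, 1, 2}) = 3
G(8) = mex({0, 1, 2}) = 3
G(9) = mex({0, 2}) = 1
G(10) = mex({0, 2, 3}) = 1
G(11) = mex({0, 3}) = 1
G(12) = mex({1, 3}) = 0
G(13) = mex({0, 1, 2, 3}) = 4
G(14) = mex({0, 1, 2}) = 3
G(15) = mex({0, 1, 2}) = 3
G(16) = mex({0, 1, 2, 4}) = 3
G(17) = mex({0, 1, 3, 4}) = 2
G(18) = mex({0, 1, 3, 4}) = 2
G(19) = mex({0, 1, 3, 5}) = 2
G(20) = mex({0, 1, 2, 3, 5}) = 4
G(21) = mex({0, 1, 2, 3, 5}) = 4
G(22) = mex({1, 2, 6}) = 0
G(23) = mex({0, 1, 2, 3, 4, 6}) = 5
G(24) = mex({0, 1, 2, 3, 4}) = 5
G(25) = mex({0, 1, 3, 4, 7}) = 2
G(26) = mex({0, 1, 3, 4, 5, 7}) = 2
G(27) = mex({0, 1, 3, 5}) = 2
G(28) = mex({0, 1, 2, 5}) = 3
G(29) = mex({0, 1, 2, 4, 5, 6}) = 3
G(30) = mex({1, 2, 4, 6}) = 0
G(31) = mex({0, 1, 2, 3, 4, 6}) = 5
G(32) = mex({1, 2, 3, 4, 7}) = 0
G(33) = mex({0, 3, 7}) = 1
G(34) = mex({0, 2, 3, 5, 7}) = 1
G(35) = mex({0, 2, 3, 5, 6}) = 1
G(36) = mex({0, 1, 2, 5, 6}) = 3
G(37) = mex({0, 1, 2, 4, 5, 6}) = 3
G(38) = mex({0, 1, 2, 4}) = 3
G(39) = mex({0, 1, 2, 3, 4, 7}) = 5
G(40) = mex({0, 1, 2, 3, 4, 5, 7}) = 6
G(41) = mex({0, 1, 2, 3, 5, 7}) = 4
G(42) = mex({0, 1, 2, 3, 5, 6, 7}) = 4
G(43) = mex({0, 2, 3, 5, 6}) = 1
G(44) = mex({1, 2, 3, 4, 5, 6}) = 0
G(45) = mex({0, 1, 2, 3, 4, 6, 7}) = 5
G(46) = mex({0, 1, 2, 3, 4, 7}) = 5
G(47) = mex({0, 1, 2, 3, 4, 5, 7}) = 6
G(48) = mex({0, 1, 2, 3, 4, 5, 7}) = 6
G(49) = mex({0, 1, 3, 4, 5, 7}) = 2
Therefore G(49) = 2.

2


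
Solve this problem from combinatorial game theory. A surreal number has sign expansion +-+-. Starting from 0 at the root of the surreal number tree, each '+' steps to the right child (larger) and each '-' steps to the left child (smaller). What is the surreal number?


Sign expansion: +-+-
Rule: track bounds (lo, hi), initially (-inf, +inf). On '+', the current value becomes lo and we move to the simplest number in (value, hi): value + 1 if hi = +inf, otherwise the midpoint (value + hi)/2. On '-', the current value becomes hi and we move to value - 1 if lo = -inf, otherwise the midpoint (lo + value)/2.
Start at 0.
Step 1: sign = +, move right. Bounds: (0, +inf). Value = 1
Step 2: sign = -, move left. Bounds: (0, 1). Value = 1/2
Step 3: sign = +, move right. Bounds: (1/2, 1). Value = 3/4
Step 4: sign = -, move left. Bounds: (1/2, 3/4). Value = 5/8
The surreal number with sign expansion +-+- is 5/8.

5/8


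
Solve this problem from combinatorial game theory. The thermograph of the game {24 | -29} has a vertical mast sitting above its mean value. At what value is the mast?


Game = {24 | -29}, a switch {a | b} with numbers a > b.
Its thermograph has left wall a - t and right wall b + t, which meet at t = (a - b)/2, where both equal (a + b)/2. So the mast (mean value) is at (a + b)/2.
Mean = (24 + (-29))/2 = -5/2 = -5/2

-5/2


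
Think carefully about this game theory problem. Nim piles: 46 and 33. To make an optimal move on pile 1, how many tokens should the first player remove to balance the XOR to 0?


Piles: 46 and 33
Current XOR: 46 XOR 33 = 15 (non-zero, so this is an N-position).
To make the XOR zero, we need to find a move that balances the piles.
For pile 1 (size 46): target = 46 XOR 15 = 33
We reduce pile 1 from 46 to 33.
Tokens removed: 46 - 33 = 13
Verification: 33 XOR 33 = 0

13


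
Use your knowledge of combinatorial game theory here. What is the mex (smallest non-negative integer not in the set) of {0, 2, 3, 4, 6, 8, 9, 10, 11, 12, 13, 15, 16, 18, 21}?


Set = {0, 2, 3, 4, 6, 8, 9, 10, 11, 12, 13, 15, 16, 18, 21}
0 is in the set.
1 is NOT in the set. This is the mex.
mex = 1

1


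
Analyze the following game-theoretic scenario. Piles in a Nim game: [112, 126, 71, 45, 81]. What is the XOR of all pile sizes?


We need the XOR (exclusive or) of all pile sizes.
After XOR-ing pile 1 (size 112): 0 XOR 112 = 112
After XOR-ing pile 2 (size 126): 112 XOR 126 = 14
After XOR-ing pile 3 (size 71): 14 XOR 71 = 73
After XOR-ing pile 4 (size 45): 73 XOR 45 = 100
After XOR-ing pile 5 (size 81): 100 XOR 81 = 53
The Nim-value of this position is 53.

53


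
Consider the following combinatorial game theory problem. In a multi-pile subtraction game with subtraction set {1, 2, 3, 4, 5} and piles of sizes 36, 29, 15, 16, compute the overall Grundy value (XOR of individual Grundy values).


Subtraction set: {1, 2, 3, 4, 5}
For this subtraction set, G(n) = n mod 6 (period = max + 1 = 6).
Pile 1 (size 36): G(36) = 36 mod 6 = 0
Pile 2 (size 29): G(29) = 29 mod 6 = 5
Pile 3 (size 15): G(15) = 15 mod 6 = 3
Pile 4 (size 16): G(16) = 16 mod 6 = 4
Total Grundy value = XOR of all: 0 XOR 5 XOR 3 XOR 4 = 2

2


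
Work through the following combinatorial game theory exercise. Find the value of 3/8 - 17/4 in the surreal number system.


x = 3/8, y = 17/4
Converting to common denominator: 8
x = 3/8, y = 34/8
x - y = 3/8 - 17/4 = -31/8

-31/8


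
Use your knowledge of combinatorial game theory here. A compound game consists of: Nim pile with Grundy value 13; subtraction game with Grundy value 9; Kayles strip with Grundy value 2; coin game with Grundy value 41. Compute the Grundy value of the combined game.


By the Sprague-Grundy theorem, the Grundy value of a sum of games is the XOR of individual Grundy values.
Nim pile: Grundy value = 13. Running XOR: 0 XOR 13 = 13
subtraction game: Grundy value = 9. Running XOR: 13 XOR 9 = 4
Kayles strip: Grundy value = 2. Running XOR: 4 XOR 2 = 6
coin game: Grundy value = 41. Running XOR: 6 XOR 41 = 47
The combined Grundy value is 47.

47


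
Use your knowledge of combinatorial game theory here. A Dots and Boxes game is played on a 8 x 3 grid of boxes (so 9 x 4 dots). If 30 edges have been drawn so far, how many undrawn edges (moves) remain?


Grid: 8 x 3 boxes, i.e. 9 rows and 4 columns of dots.
Horizontal edges: (rows + 1) * cols = 9 * 3 = 27
Vertical edges: rows * (cols + 1) = 8 * 4 = 32
Total edges: 27 + 32 = 59
Edges drawn: 30
Remaining: 59 - 30 = 29

29


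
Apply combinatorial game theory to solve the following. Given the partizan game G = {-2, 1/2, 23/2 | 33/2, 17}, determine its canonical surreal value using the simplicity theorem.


Left options: {-2, 1/2, 23/2}, max = 23/2
Right options: {33/2, 17}, min = 33/2
All options are numbers and max(Left) < min(Right), so by the simplicity theorem the value is the simplest (earliest-born) number strictly between 23/2 and 33/2.
Integers 12 through 16 all lie strictly between 23/2 and 33/2.
Among integers, the simplest (lowest birthday = smallest |n|; 0 is born on day 0, +-n on day n) is 12.
No non-integer in the interval can be simpler: if x is a non-integer in the interval, then floor(x) or ceil(x) also lies in the interval (the interval contains an integer), and both are proper prefixes of x's sign expansion, i.e. born earlier. So the game value is 12.
Game value = 12

12


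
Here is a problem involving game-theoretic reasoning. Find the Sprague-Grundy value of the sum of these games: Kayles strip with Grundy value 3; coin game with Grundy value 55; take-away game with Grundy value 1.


By the Sprague-Grundy theorem, the Grundy value of a sum of games is the XOR of individual Grundy values.
Kayles strip: Grundy value = 3. Running XOR: 0 XOR 3 = 3
coin game: Grundy value = 55. Running XOR: 3 XOR 55 = 52
take-away game: Grundy value = 1. Running XOR: 52 XOR 1 = 53
The combined Grundy value is 53.

53


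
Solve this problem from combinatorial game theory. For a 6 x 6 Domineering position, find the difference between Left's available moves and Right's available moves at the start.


Board is 6 x 6 (rows x cols).
Left (vertical) placements: (rows-1) * cols = 5 * 6 = 30
Right (horizontal) placements: rows * (cols-1) = 6 * 5 = 30
Advantage = Left - Right = 30 - 30 = 0

0


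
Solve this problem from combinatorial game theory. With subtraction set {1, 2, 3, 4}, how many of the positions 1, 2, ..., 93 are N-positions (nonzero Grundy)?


Subtraction set S = {1, 2, 3, 4}, so G(n) = n mod 5.
G(n) = 0 when n is a multiple of 5.
Multiples of 5 in [1, 93]: 18
N-positions (nonzero Grundy) = 93 - 18 = 75

75


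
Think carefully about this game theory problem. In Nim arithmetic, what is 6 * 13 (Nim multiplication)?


Nim multiplication is bilinear over XOR: (u XOR v) * w = (u*w) XOR (v*w).
So we split each operand into its bit components and XOR the pairwise Nim products.
6 = 2 + 4 (as XOR of powers of 2).
13 = 1 + 4 + 8 (as XOR of powers of 2).
Using the standard Nim-product table on single bits:
  2*2 = 3,   2*4 = 8,   2*8 = 12,
  4*4 = 6,   4*8 = 11,  8*8 = 13,
and  1*x = x (identity), k*l = l*k (commutative).
Pairwise Nim products:
  2 * 1 = 2
  2 * 4 = 8
  2 * 8 = 12
  4 * 1 = 4
  4 * 4 = 6
  4 * 8 = 11
XOR them: 2 XOR 8 XOR 12 XOR 4 XOR 6 XOR 11 = 15.
Result: 6 * 13 = 15 (in Nim).

15


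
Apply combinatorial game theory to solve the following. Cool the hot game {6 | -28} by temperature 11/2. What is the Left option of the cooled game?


Original game: {6 | -28} (a switch {a | b} with a > b).
Cooling by t (for t below the temperature (a - b)/2 = 17) taxes each move by t: {a | b} cooled by t is {a - t | b + t}.
Cooling amount: t = 11/2
Cooled Left option: 6 - 11/2 = 1/2
Cooled Right option: -28 + 11/2 = -45/2
Cooled game: {1/2 | -45/2}
Left option = 1/2

1/2


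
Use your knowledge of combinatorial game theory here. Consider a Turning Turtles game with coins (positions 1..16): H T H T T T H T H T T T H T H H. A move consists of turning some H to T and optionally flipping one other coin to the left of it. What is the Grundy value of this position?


Coins: H T H T T T H T H T T T H T H H
Key fact: a single head at position k behaves exactly like a Nim heap of size k (turning it to T and optionally flipping a coin at j < k corresponds to moving the heap from k to j, or to 0), and heads combine as a disjunctive sum (two heads at the same place would cancel, matching j XOR j = 0). So the Nim-value is the XOR of the 1-indexed positions of the heads.
Face-up positions (1-indexed): [1, 3, 7, 9, 13, 15, 16]
XOR 0 with 1: 0 XOR 1 = 1
XOR 1 with 3: 1 XOR 3 = 2
XOR 2 with 7: 2 XOR 7 = 5
XOR 5 with 9: 5 XOR 9 = 12
XOR 12 with 13: 12 XOR 13 = 1
XOR 1 with 15: 1 XOR 15 = 14
XOR 14 with 16: 14 XOR 16 = 30
Nim-value = 30

30


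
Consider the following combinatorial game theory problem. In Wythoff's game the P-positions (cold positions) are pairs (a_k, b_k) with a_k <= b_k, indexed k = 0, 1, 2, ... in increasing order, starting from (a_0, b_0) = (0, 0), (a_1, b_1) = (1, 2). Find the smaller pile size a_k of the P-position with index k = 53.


By Wythoff's theorem, a_k = floor(k * phi) and b_k = floor(k * phi^2) = a_k + k, where phi = (1 + sqrt(5))/2 is the golden ratio.
phi = (1 + sqrt(5))/2 = 1.618034
k = 53
k * phi = 53 * 1.618034 = 85.755801
a_53 = floor(k * phi) = 85

85


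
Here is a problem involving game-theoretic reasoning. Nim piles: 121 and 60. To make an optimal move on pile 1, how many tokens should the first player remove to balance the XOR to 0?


Piles: 121 and 60
Current XOR: 121 XOR 60 = 69 (non-zero, so this is an N-position).
To make the XOR zero, we need to find a move that balances the piles.
For pile 1 (size 121): target = 121 XOR 69 = 60
We reduce pile 1 from 121 to 60.
Tokens removed: 121 - 60 = 61
Verification: 60 XOR 60 = 0

61


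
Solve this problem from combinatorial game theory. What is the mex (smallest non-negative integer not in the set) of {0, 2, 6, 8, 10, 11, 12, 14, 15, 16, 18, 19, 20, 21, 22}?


Set = {0, 2, 6, 8, 10, 11, 12, 14, 15, 16, 18, 19, 20, 21, 22}
0 is in the set.
1 is NOT in the set. This is the mex.
mex = 1

1


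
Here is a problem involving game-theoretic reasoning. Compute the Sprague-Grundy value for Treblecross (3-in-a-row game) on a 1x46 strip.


Treblecross: place X on empty cells; 3-in-a-row wins.
Playing within two cells of an existing X lets the opponent win at once, so sensible play treats the cells i-2..i+2 around each X as dead. The player left with no safe cell loses, so this is a normal-play take-away game on strips of safe cells.
Placing X at cell i (0-indexed) of a strip of k safe cells leaves independent strips of sizes max(0, i-2) and max(0, k-i-3). Hence G(k) = mex{ G(max(0,i-2)) XOR G(max(0,k-i-3)) : 0 <= i < k }, with G(0) = 0.
G(1): splits (0,0):0^0=0 -> mex({0}) = 1
G(2): splits (0,0):0^0=0 -> mex({0}) = 1
G(3): splits (0,0):0^0=0 -> mex({0}) = 1
G(4): splits (0,1):0^1=1 (0,0):0^0=0 -> mex({0, 1}) = 2
G(5): splits (0,2):0^1=1 (0,1):0^1=1 (0,0):0^0=0 -> mex({0, 1}) = 2
G(6) = mex({1}) = 0
G(7) = mex({0, 1, 2}) = 3
G(8) = mex({0, 1, 2}) = 3
G(9) = mex({0, 2}) = 1
G(10) = mex({0, 2, 3}) = 1
G(11) = mex({0, 3}) = 1
G(12) = mex({1, 3}) = 0
G(13) = mex({0, 1, 2, 3}) = 4
G(14) = mex({0, 1, 2}) = 3
G(15) = mex({0, 1, 2}) = 3
G(16) = mex({0, 1, 2, 4}) = 3
G(17) = mex({0, 1, 3, 4}) = 2
G(18) = mex({0, 1, 3, 4}) = 2
G(19) = mex({0, 1, 3, 5}) = 2
G(20) = mex({0, 1, 2, 3, 5}) = 4
G(21) = mex({0, 1, 2, 3, 5}) = 4
G(22) = mex({1, 2, 6}) = 0
G(23) = mex({0, 1, 2, 3, 4, 6}) = 5
G(24) = mex({0, 1, 2, 3, 4}) = 5
G(25) = mex({0, 1, 3, 4, 7}) = 2
G(26) = mex({0, 1, 3, 4, 5, 7}) = 2
G(27) = mex({0, 1, 3, 5}) = 2
G(28) = mex({0, 1, 2, 5}) = 3
G(29) = mex({0, 1, 2, 4, 5, 6}) = 3
G(30) = mex({1, 2, 4, 6}) = 0
G(31) = mex({0, 1, 2, 3, 4, 6}) = 5
G(32) = mex({1, 2, 3, 4, 7}) = 0
G(33) = mex({0, 3, 7}) = 1
G(34) = mex({0, 2, 3, 5, 7}) = 1
G(35) = mex({0, 2, 3, 5, 6}) = 1
G(36) = mex({0, 1, 2, 5, 6}) = 3
G(37) = mex({0, 1, 2, 4, 5, 6}) = 3
G(38) = mex({0, 1, 2, 4}) = 3
G(39) = mex({0, 1, 2, 3, 4, 7}) = 5
G(40) = mex({0, 1, 2, 3, 4, 5, 7}) = 6
G(41) = mex({0, 1, 2, 3, 5, 7}) = 4
G(42) = mex({0, 1, 2, 3, 5, 6, 7}) = 4
G(43) = mex({0, 2, 3, 5, 6}) = 1
G(44) = mex({1, 2, 3, 4, 5, 6}) = 0
G(45) = mex({0, 1, 2, 3, 4, 6, 7}) = 5
G(46) = mex({0, 1, 2, 3, 4, 7}) = 5
Therefore G(46) = 5.

5


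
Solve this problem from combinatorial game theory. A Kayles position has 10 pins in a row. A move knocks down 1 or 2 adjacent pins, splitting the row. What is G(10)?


Kayles: a move removes 1 or 2 adjacent pins from a contiguous row.
Removing pins from a row of k leaves two independent rows (a, b) with a + b = k - 1 (one pin) or a + b = k - 2 (two pins); an end removal gives a = 0.
By Sprague-Grundy, G(k) = mex{ G(a) XOR G(b) } over all these splits. G(0) = 0.
G(1): splits (0,0):0^0=0 -> mex({0}) = 1
G(2): splits (0,1):0^1=1 (0,0):0^0=0 -> mex({0, 1}) = 2
G(3): splits (0,2):0^2=2 (1,1):1^1=0 (0,1):0^1=1 -> mex({0, 1, 2}) = 3
G(4): splits (0,3):0^3=3 (1,2):1^2=3 (0,2):0^2=2 (1,1):1^1=0 -> mex({0, 2, 3}) = 1
G(5): splits (0,4):0^1=1 (1,3):1^3=2 (2,2):2^2=0 (0,3):0^3=3 (1,2):1^2=3 -> mex({0, 1, 2, 3}) = 4
G(6) = mex({0, 1, 2, 4}) = 3
G(7) = mex({0, 1, 3, 4, 5}) = 2
G(8) = mex({0, 2, 3, 5, 6}) = 1
G(9) = mex({0, 1, 2, 3, 6, 7}) = 4
G(10) = mex({0, 1, 3, 4, 5, 7}) = 2
Therefore G(10) = 2.

2


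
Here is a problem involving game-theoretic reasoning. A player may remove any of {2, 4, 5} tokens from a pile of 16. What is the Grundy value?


The subtraction set is S = {2, 4, 5}.
G(k) = mex{ G(k - s) : s in S, s <= k }. We compute iteratively: G(0) = 0.
G(1) = mex({}) = 0
G(2) = mex({0}) = 1
G(3) = mex({0}) = 1
G(4) = mex({0, 1}) = 2
G(5) = mex({0, 1}) = 2
G(6) = mex({0, 1, 2}) = 3
G(7) = mex({1, 2}) = 0
G(8) = mex({1, 2, 3}) = 0
G(9) = mex({0, 2}) = 1
G(10) = mex({0, 2, 3}) = 1
G(11) = mex({0, 1, 3}) = 2
Observe that G(7)..G(11) = 0, 0, 1, 1, 2 repeats G(0)..G(4) = 0, 0, 1, 1, 2.
For k >= max(S) = 5, G(k) is determined by the previous 5 values G(k-5)..G(k-1); a window of 5 consecutive values has recurred shifted by 7, so by induction G(k + 7) = G(k) for all k >= 0: the sequence is periodic from the start with period 7.
One period: G(0..6) = 0, 0, 1, 1, 2, 2, 3.
16 mod 7 = 2, so G(16) = G(2) = 1.

1


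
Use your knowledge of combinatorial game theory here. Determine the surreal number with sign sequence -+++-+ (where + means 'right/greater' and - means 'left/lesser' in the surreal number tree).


Sign expansion: -+++-+
Rule: track bounds (lo, hi), initially (-inf, +inf). On '+', the current value becomes lo and we move to the simplest number in (value, hi): value + 1 if hi = +inf, otherwise the midpoint (value + hi)/2. On '-', the current value becomes hi and we move to value - 1 if lo = -inf, otherwise the midpoint (lo + value)/2.
Start at 0.
Step 1: sign = -, move left. Bounds: (-inf, 0). Value = -1
Step 2: sign = +, move right. Bounds: (-1, 0). Value = -1/2
Step 3: sign = +, move right. Bounds: (-1/2, 0). Value = -1/4
Step 4: sign = +, move right. Bounds: (-1/4, 0). Value = -1/8
Step 5: sign = -, move left. Bounds: (-1/4, -1/8). Value = -3/16
Step 6: sign = +, move right. Bounds: (-3/16, -1/8). Value = -5/32
The surreal number with sign expansion -+++-+ is -5/32.

-5/32


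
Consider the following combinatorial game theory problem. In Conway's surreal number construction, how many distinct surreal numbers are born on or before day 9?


Day 0: {|} = 0 is born. Count = 1.
Day n: the number of surreal numbers born by day n is 2^(n+1) - 1.
By day 0: 2^1 - 1 = 1
By day 1: 2^2 - 1 = 3
By day 2: 2^3 - 1 = 7
By day 3: 2^4 - 1 = 15
By day 4: 2^5 - 1 = 31
By day 5: 2^6 - 1 = 63
By day 6: 2^7 - 1 = 127
By day 7: 2^8 - 1 = 255
By day 8: 2^9 - 1 = 511
By day 9: 2^10 - 1 = 1023
By day 9: 1023 surreal numbers.

1023


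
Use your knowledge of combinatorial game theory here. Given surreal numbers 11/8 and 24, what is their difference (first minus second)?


x = 11/8, y = 24
Converting to common denominator: 8
x = 11/8, y = 192/8
x - y = 11/8 - 24 = -181/8

-181/8


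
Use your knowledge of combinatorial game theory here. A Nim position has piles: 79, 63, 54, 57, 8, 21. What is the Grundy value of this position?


We need the XOR (exclusive or) of all pile sizes.
After XOR-ing pile 1 (size 79): 0 XOR 79 = 79
After XOR-ing pile 2 (size 63): 79 XOR 63 = 112
After XOR-ing pile 3 (size 54): 112 XOR 54 = 70
After XOR-ing pile 4 (size 57): 70 XOR 57 = 127
After XOR-ing pile 5 (size 8): 127 XOR 8 = 119
After XOR-ing pile 6 (size 21): 119 XOR 21 = 98
The Nim-value of this position is 98.

98


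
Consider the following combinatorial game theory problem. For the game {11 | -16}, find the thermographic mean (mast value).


Game = {11 | -16}, a switch {a | b} with numbers a > b.
Its thermograph has left wall a - t and right wall b + t, which meet at t = (a - b)/2, where both equal (a + b)/2. So the mast (mean value) is at (a + b)/2.
Mean = (11 + (-16))/2 = -5/2 = -5/2

-5/2


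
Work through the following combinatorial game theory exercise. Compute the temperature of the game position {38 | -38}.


The game is {38 | -38}, a switch {a | b} with numbers a > b.
Cooling {a | b} by t gives {a - t | b + t}, which stops being hot when a - t = b + t, i.e. at t = (a - b)/2. So the temperature of a switch is (a - b)/2.
Temperature = (Left option - Right option) / 2
= (38 - (-38)) / 2
= 76 / 2
= 38

38


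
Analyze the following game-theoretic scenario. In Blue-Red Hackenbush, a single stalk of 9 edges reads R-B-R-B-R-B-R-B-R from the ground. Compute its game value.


Edges (from ground): R-B-R-B-R-B-R-B-R
By Berlekamp's sign-expansion rule, a Blue-Red Hackenbush stalk has the value of the surreal number whose sign sequence is the edge sequence with B -> + and R -> -.
Sign sequence: -+-+-+-+-
Trace the sign expansion in the surreal number tree, starting from 0:
Edge 1: R (sign -) -> bounds (-inf, 0), value = -1
Edge 2: B (sign +) -> bounds (-1, 0), value = -1/2
Edge 3: R (sign -) -> bounds (-1, -1/2), value = -3/4
Edge 4: B (sign +) -> bounds (-3/4, -1/2), value = -5/8
Edge 5: R (sign -) -> bounds (-3/4, -5/8), value = -11/16
Edge 6: B (sign +) -> bounds (-11/16, -5/8), value = -21/32
Edge 7: R (sign -) -> bounds (-11/16, -21/32), value = -43/64
Edge 8: B (sign +) -> bounds (-43/64, -21/32), value = -85/128
Edge 9: R (sign -) -> bounds (-43/64, -85/128), value = -171/256
Game value = -171/256

-171/256


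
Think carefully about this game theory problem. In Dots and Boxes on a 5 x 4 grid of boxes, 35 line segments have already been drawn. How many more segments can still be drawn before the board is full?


Grid: 5 x 4 boxes, i.e. 6 rows and 5 columns of dots.
Horizontal edges: (rows + 1) * cols = 6 * 4 = 24
Vertical edges: rows * (cols + 1) = 5 * 5 = 25
Total edges: 24 + 25 = 49
Edges drawn: 35
Remaining: 49 - 35 = 14

14


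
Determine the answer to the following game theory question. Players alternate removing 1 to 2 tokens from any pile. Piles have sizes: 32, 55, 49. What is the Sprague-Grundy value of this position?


Subtraction set: {1, 2}
For this subtraction set, G(n) = n mod 3 (period = max + 1 = 3).
Pile 1 (size 32): G(32) = 32 mod 3 = 2
Pile 2 (size 55): G(55) = 55 mod 3 = 1
Pile 3 (size 49): G(49) = 49 mod 3 = 1
Total Grundy value = XOR of all: 2 XOR 1 XOR 1 = 2

2


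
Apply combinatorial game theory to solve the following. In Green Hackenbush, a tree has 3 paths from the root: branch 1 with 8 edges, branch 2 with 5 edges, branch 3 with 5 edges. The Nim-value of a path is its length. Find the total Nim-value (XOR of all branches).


The tree has 3 branches from the ground vertex.
In Green Hackenbush, the Nim-value of a simple path of length k is k.
Branch 1: length 8, Nim-value = 8
Branch 2: length 5, Nim-value = 5
Branch 3: length 5, Nim-value = 5
Total Nim-value = XOR of all branch values:
0 XOR 8 = 8
8 XOR 5 = 13
13 XOR 5 = 8
Nim-value of the tree = 8

8


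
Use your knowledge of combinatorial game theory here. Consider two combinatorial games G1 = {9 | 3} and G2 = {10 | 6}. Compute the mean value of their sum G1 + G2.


G1 = {9 | 3}, G2 = {10 | 6}
Each is a switch {a | b} with numbers a > b; its mean value is (a + b)/2, and mean value is additive over game sums: m(G1 + G2) = m(G1) + m(G2).
Mean of G1 = (9 + (3))/2 = 12/2 = 6
Mean of G2 = (10 + (6))/2 = 16/2 = 8
Mean of G1 + G2 = 6 + 8 = 14

14


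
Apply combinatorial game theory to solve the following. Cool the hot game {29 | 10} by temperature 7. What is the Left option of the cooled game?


Original game: {29 | 10} (a switch {a | b} with a > b).
Cooling by t (for t below the temperature (a - b)/2 = 19/2) taxes each move by t: {a | b} cooled by t is {a - t | b + t}.
Cooling amount: t = 7
Cooled Left option: 29 - 7 = 22
Cooled Right option: 10 + 7 = 17
Cooled game: {22 | 17}
Left option = 22

22


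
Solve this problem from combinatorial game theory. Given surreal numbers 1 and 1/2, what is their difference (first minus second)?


x = 1, y = 1/2
Converting to common denominator: 2
x = 2/2, y = 1/2
x - y = 1 - 1/2 = 1/2

1/2


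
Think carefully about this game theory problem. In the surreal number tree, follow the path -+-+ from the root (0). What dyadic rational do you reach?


Sign expansion: -+-+
Rule: track bounds (lo, hi), initially (-inf, +inf). On '+', the current value becomes lo and we move to the simplest number in (value, hi): value + 1 if hi = +inf, otherwise the midpoint (value + hi)/2. On '-', the current value becomes hi and we move to value - 1 if lo = -inf, otherwise the midpoint (lo + value)/2.
Start at 0.
Step 1: sign = -, move left. Bounds: (-inf, 0). Value = -1
Step 2: sign = +, move right. Bounds: (-1, 0). Value = -1/2
Step 3: sign = -, move left. Bounds: (-1, -1/2). Value = -3/4
Step 4: sign = +, move right. Bounds: (-3/4, -1/2). Value = -5/8
The surreal number with sign expansion -+-+ is -5/8.

-5/8


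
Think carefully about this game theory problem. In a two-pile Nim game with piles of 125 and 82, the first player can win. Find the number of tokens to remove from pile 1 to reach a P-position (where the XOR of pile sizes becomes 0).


Piles: 125 and 82
Current XOR: 125 XOR 82 = 47 (non-zero, so this is an N-position).
To make the XOR zero, we need to find a move that balances the piles.
For pile 1 (size 125): target = 125 XOR 47 = 82
We reduce pile 1 from 125 to 82.
Tokens removed: 125 - 82 = 43
Verification: 82 XOR 82 = 0

43


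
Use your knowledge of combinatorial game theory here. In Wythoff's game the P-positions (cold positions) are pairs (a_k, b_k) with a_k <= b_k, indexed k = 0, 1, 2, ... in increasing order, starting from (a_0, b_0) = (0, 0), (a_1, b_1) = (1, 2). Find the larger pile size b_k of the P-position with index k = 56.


By Wythoff's theorem, a_k = floor(k * phi) and b_k = floor(k * phi^2) = a_k + k, where phi = (1 + sqrt(5))/2 is the golden ratio.
phi = (1 + sqrt(5))/2 = 1.618034
phi^2 = phi + 1 = 2.618034
k = 56
k * phi^2 = 56 * 2.618034 = 146.609903
b_56 = floor(k * phi^2) = 146 (check: a_56 + k = 90 + 56 = 146)

146


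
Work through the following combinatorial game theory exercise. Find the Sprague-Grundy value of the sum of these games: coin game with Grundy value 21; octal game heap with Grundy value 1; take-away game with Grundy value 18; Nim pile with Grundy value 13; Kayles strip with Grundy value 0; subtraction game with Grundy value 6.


By the Sprague-Grundy theorem, the Grundy value of a sum of games is the XOR of individual Grundy values.
coin game: Grundy value = 21. Running XOR: 0 XOR 21 = 21
octal game heap: Grundy value = 1. Running XOR: 21 XOR 1 = 20
take-away game: Grundy value = 18. Running XOR: 20 XOR 18 = 6
Nim pile: Grundy value = 13. Running XOR: 6 XOR 13 = 11
Kayles strip: Grundy value = 0. Running XOR: 11 XOR 0 = 11
subtraction game: Grundy value = 6. Running XOR: 11 XOR 6 = 13
The combined Grundy value is 13.

13


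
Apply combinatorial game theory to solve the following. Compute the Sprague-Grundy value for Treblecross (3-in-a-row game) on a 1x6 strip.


Treblecross: place X on empty cells; 3-in-a-row wins.
Playing within two cells of an existing X lets the opponent win at once, so sensible play treats the cells i-2..i+2 around each X as dead. The player left with no safe cell loses, so this is a normal-play take-away game on strips of safe cells.
Placing X at cell i (0-indexed) of a strip of k safe cells leaves independent strips of sizes max(0, i-2) and max(0, k-i-3). Hence G(k) = mex{ G(max(0,i-2)) XOR G(max(0,k-i-3)) : 0 <= i < k }, with G(0) = 0.
G(1): splits (0,0):0^0=0 -> mex({0}) = 1
G(2): splits (0,0):0^0=0 -> mex({0}) = 1
G(3): splits (0,0):0^0=0 -> mex({0}) = 1
G(4): splits (0,1):0^1=1 (0,0):0^0=0 -> mex({0, 1}) = 2
G(5): splits (0,2):0^1=1 (0,1):0^1=1 (0,0):0^0=0 -> mex({0, 1}) = 2
G(6) = mex({1}) = 0
Therefore G(6) = 0.

0


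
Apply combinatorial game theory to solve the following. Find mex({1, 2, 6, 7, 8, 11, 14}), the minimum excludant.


Set = {1, 2, 6, 7, 8, 11, 14}
0 is NOT in the set. This is the mex.
mex = 0

0


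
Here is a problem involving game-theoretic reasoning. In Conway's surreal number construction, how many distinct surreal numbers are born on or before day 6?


Day 0: {|} = 0 is born. Count = 1.
Day n: the number of surreal numbers born by day n is 2^(n+1) - 1.
By day 0: 2^1 - 1 = 1
By day 1: 2^2 - 1 = 3
By day 2: 2^3 - 1 = 7
By day 3: 2^4 - 1 = 15
By day 4: 2^5 - 1 = 31
By day 5: 2^6 - 1 = 63
By day 6: 2^7 - 1 = 127
By day 6: 127 surreal numbers.

127


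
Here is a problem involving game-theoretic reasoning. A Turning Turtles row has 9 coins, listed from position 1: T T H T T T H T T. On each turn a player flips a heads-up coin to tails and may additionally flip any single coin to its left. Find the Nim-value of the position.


Coins: T T H T T T H T T
Key fact: a single head at position k behaves exactly like a Nim heap of size k (turning it to T and optionally flipping a coin at j < k corresponds to moving the heap from k to j, or to 0), and heads combine as a disjunctive sum (two heads at the same place would cancel, matching j XOR j = 0). So the Nim-value is the XOR of the 1-indexed positions of the heads.
Face-up positions (1-indexed): [3, 7]
XOR 0 with 3: 0 XOR 3 = 3
XOR 3 with 7: 3 XOR 7 = 4
Nim-value = 4

4


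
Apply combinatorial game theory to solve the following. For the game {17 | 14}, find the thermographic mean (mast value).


Game = {17 | 14}, a switch {a | b} with numbers a > b.
Its thermograph has left wall a - t and right wall b + t, which meet at t = (a - b)/2, where both equal (a + b)/2. So the mast (mean value) is at (a + b)/2.
Mean = (17 + (14))/2 = 31/2 = 31/2

31/2


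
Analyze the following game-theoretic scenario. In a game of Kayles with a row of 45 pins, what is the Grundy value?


Kayles: a move removes 1 or 2 adjacent pins from a contiguous row.
Removing pins from a row of k leaves two independent rows (a, b) with a + b = k - 1 (one pin) or a + b = k - 2 (two pins); an end removal gives a = 0.
By Sprague-Grundy, G(k) = mex{ G(a) XOR G(b) } over all these splits. G(0) = 0.
G(1): splits (0,0):0^0=0 -> mex({0}) = 1
G(2): splits (0,1):0^1=1 (0,0):0^0=0 -> mex({0, 1}) = 2
G(3): splits (0,2):0^2=2 (1,1):1^1=0 (0,1):0^1=1 -> mex({0, 1, 2}) = 3
G(4): splits (0,3):0^3=3 (1,2):1^2=3 (0,2):0^2=2 (1,1):1^1=0 -> mex({0, 2, 3}) = 1
G(5): splits (0,4):0^1=1 (1,3):1^3=2 (2,2):2^2=0 (0,3):0^3=3 (1,2):1^2=3 -> mex({0, 1, 2, 3}) = 4
G(6) = mex({0, 1, 2, 4}) = 3
G(7) = mex({0, 1, 3, 4, 5}) = 2
G(8) = mex({0, 2, 3, 5, 6}) = 1
G(9) = mex({0, 1, 2, 3, 6, 7}) = 4
G(10) = mex({0, 1, 3, 4, 5, 7}) = 2
G(11) = mex({0, 1, 2, 3, 4, 5}) = 6
G(12) = mex({0, 1, 2, 3, 5, 6, 7}) = 4
G(13) = mex({0, 2, 3, 4, 6, 7}) = 1
G(14) = mex({0, 1, 4, 5, 6, 7}) = 2
G(15) = mex({0, 1, 2, 3, 4, 5, 6}) = 7
G(16) = mex({0, 2, 3, 5, 6, 7}) = 1
G(17) = mex({0, 1, 2, 3, 5, 6, 7}) = 4
G(18) = mex({0, 1, 2, 4, 5, 6}) = 3
G(19) = mex({0, 1, 3, 4, 5, 7}) = 2
G(20) = mex({0, 2, 3, 4, 5, 6, 7}) = 1
G(21) = mex({0, 1, 2, 3, 5, 6, 7}) = 4
G(22) = mex({0, 1, 2, 3, 4, 5, 7}) = 6
G(23) = mex({0, 1, 2, 3, 4, 5, 6}) = 7
G(24) = mex({0, 1, 2, 3, 5, 6, 7}) = 4
G(25) = mex({0, 2, 3, 4, 6, 7}) = 1
G(26) = mex({0, 1, 3, 4, 5, 6, 7}) = 2
G(27) = mex({0, 1, 2, 3, 4, 5, 6, 7}) = 8
G(28) = mex({0, 1, 2, 3, 4, 6, 7, 8}) = 5
G(29) = mex({0, 1, 2, 3, 5, 6, 7, 8, 9}) = 4
G(30) = mex({0, 1, 2, 3, 4, 5, 6, 9, 10}) = 7
G(31) = mex({0, 1, 3, 4, 5, 7, 10, 11}) = 2
G(32) = mex({0, 2, 3, 4, 5, 6, 7, 9, 11}) = 1
G(33) = mex({0, 1, 2, 3, 4, 5, 6, 7, 9, 12}) = 8
G(34) = mex({0, 1, 2, 3, 4, 5, 7, 8, 11, 12}) = 6
G(35) = mex({0, 1, 2, 3, 4, 5, 6, 8, 9, 10, 11}) = 7
G(36) = mex({0, 1, 2, 3, 5, 6, 7, 9, 10}) = 4
G(37) = mex({0, 2, 3, 4, 6, 7, 9, 10, 11, 12}) = 1
G(38) = mex({0, 1, 3, 4, 5, 6, 7, 9, 10, 11, 12}) = 2
G(39) = mex({0, 1, 2, 4, 5, 6, 7, 9, 10, 12, 14}) = 3
G(40) = mex({0, 2, 3, 4, 6, 7, 11, 12, 14}) = 1
G(41) = mex({0, 1, 2, 3, 5, 6, 7, 9, 10, 11, 12}) = 4
G(42) = mex({0, 1, 2, 3, 4, 5, 6, 9, 10}) = 7
G(43) = mex({0, 1, 3, 4, 5, 7, 9, 10, 12, 15}) = 2
G(44) = mex({0, 2, 3, 4, 5, 6, 7, 9, 10, 12, 15}) = 1
G(45) = mex({0, 1, 2, 3, 4, 5, 6, 7, 9, 10, 12, 14}) = 8
Therefore G(45) = 8.

8


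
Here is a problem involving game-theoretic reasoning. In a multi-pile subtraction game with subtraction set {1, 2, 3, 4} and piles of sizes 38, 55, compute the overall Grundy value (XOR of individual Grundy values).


Subtraction set: {1, 2, 3, 4}
For this subtraction set, G(n) = n mod 5 (period = max + 1 = 5).
Pile 1 (size 38): G(38) = 38 mod 5 = 3
Pile 2 (size 55): G(55) = 55 mod 5 = 0
Total Grundy value = XOR of all: 3 XOR 0 = 3

3


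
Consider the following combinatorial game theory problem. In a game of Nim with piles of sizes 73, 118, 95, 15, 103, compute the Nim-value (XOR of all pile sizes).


We need the XOR (exclusive or) of all pile sizes.
After XOR-ing pile 1 (size 73): 0 XOR 73 = 73
After XOR-ing pile 2 (size 118): 73 XOR 118 = 63
After XOR-ing pile 3 (size 95): 63 XOR 95 = 96
After XOR-ing pile 4 (size 15): 96 XOR 15 = 111
After XOR-ing pile 5 (size 103): 111 XOR 103 = 8
The Nim-value of this position is 8.

8


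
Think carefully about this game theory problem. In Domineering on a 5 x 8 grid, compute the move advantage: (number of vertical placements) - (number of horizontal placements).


Board is 5 x 8 (rows x cols).
Left (vertical) placements: (rows-1) * cols = 4 * 8 = 32
Right (horizontal) placements: rows * (cols-1) = 5 * 7 = 35
Advantage = Left - Right = 32 - 35 = -3

-3


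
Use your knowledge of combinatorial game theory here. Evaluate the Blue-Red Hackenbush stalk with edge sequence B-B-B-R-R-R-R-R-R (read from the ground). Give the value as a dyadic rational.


Edges (from ground): B-B-B-R-R-R-R-R-R
By Berlekamp's sign-expansion rule, a Blue-Red Hackenbush stalk has the value of the surreal number whose sign sequence is the edge sequence with B -> + and R -> -.
Sign sequence: +++------
Trace the sign expansion in the surreal number tree, starting from 0:
Edge 1: B (sign +) -> bounds (0, +inf), value = 1
Edge 2: B (sign +) -> bounds (1, +inf), value = 2
Edge 3: B (sign +) -> bounds (2, +inf), value = 3
Edge 4: R (sign -) -> bounds (2, 3), value = 5/2
Edge 5: R (sign -) -> bounds (2, 5/2), value = 9/4
Edge 6: R (sign -) -> bounds (2, 9/4), value = 17/8
Edge 7: R (sign -) -> bounds (2, 17/8), value = 33/16
Edge 8: R (sign -) -> bounds (2, 33/16), value = 65/32
Edge 9: R (sign -) -> bounds (2, 65/32), value = 129/64
Game value = 129/64

129/64


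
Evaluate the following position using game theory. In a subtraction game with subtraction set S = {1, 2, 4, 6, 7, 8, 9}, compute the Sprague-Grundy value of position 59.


The subtraction set is S = {1, 2, 4, 6, 7, 8, 9}.
G(k) = mex{ G(k - s) : s in S, s <= k }. We compute iteratively: G(0) = 0.
G(1) = mex({0}) = 1
G(2) = mex({0, 1}) = 2
G(3) = mex({1, 2}) = 0
G(4) = mex({0, 2}) = 1
G(5) = mex({0, 1}) = 2
G(6) = mex({0, 1, 2}) = 3
G(7) = mex({0, 1, 2, 3}) = 4
G(8) = mex({0, 1, 2, 3, 4}) = 5
G(9) = mex({0, 1, 2, 4, 5}) = 3
G(10) = mex({0, 1, 2, 3, 5}) = 4
G(11) = mex({0, 1, 2, 3, 4}) = 5
G(12) = mex({0, 1, 2, 3, 4, 5}) = 6
G(13) = mex({1, 2, 3, 4, 5, 6}) = 0
G(14) = mex({0, 2, 3, 4, 5, 6}) = 1
G(15) = mex({0, 1, 3, 4, 5}) = 2
G(16) = mex({1, 2, 3, 4, 5, 6}) = 0
G(17) = mex({0, 2, 3, 4, 5}) = 1
G(18) = mex({0, 1, 3, 4, 5, 6}) = 2
G(19) = mex({0, 1, 2, 4, 5, 6}) = 3
G(20) = mex({0, 1, 2, 3, 5, 6}) = 4
G(21) = mex({0, 1, 2, 3, 4, 6}) = 5
Observe that G(13)..G(21) = 0, 1, 2, 0, 1, 2, 3, 4, 5 repeats G(0)..G(8) = 0, 1, 2, 0, 1, 2, 3, 4, 5.
For k >= max(S) = 9, G(k) is determined by the previous 9 values G(k-9)..G(k-1); a window of 9 consecutive values has recurred shifted by 13, so by induction G(k + 13) = G(k) for all k >= 0: the sequence is periodic from the start with period 13.
One period: G(0..12) = 0, 1, 2, 0, 1, 2, 3, 4, 5, 3, 4, 5, 6.
59 mod 13 = 7, so G(59) = G(7) = 4.

4


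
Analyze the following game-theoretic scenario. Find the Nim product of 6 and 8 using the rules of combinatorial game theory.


Nim multiplication is bilinear over XOR: (u XOR v) * w = (u*w) XOR (v*w).
So we split each operand into its bit components and XOR the pairwise Nim products.
6 = 2 + 4 (as XOR of powers of 2).
8 = 8 (as XOR of powers of 2).
Using the standard Nim-product table on single bits:
  2*2 = 3,   2*4 = 8,   2*8 = 12,
  4*4 = 6,   4*8 = 11,  8*8 = 13,
and  1*x = x (identity), k*l = l*k (commutative).
Pairwise Nim products:
  2 * 8 = 12
  4 * 8 = 11
XOR them: 12 XOR 11 = 7.
Result: 6 * 8 = 7 (in Nim).

7


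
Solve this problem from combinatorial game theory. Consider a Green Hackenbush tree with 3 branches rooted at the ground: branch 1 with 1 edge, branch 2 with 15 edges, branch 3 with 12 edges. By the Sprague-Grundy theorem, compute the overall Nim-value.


The tree has 3 branches from the ground vertex.
In Green Hackenbush, the Nim-value of a simple path of length k is k.
Branch 1: length 1, Nim-value = 1
Branch 2: length 15, Nim-value = 15
Branch 3: length 12, Nim-value = 12
Total Nim-value = XOR of all branch values:
0 XOR 1 = 1
1 XOR 15 = 14
14 XOR 12 = 2
Nim-value of the tree = 2

2


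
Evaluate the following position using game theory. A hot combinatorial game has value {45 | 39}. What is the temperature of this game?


The game is {45 | 39}, a switch {a | b} with numbers a > b.
Cooling {a | b} by t gives {a - t | b + t}, which stops being hot when a - t = b + t, i.e. at t = (a - b)/2. So the temperature of a switch is (a - b)/2.
Temperature = (Left option - Right option) / 2
= (45 - (39)) / 2
= 6 / 2
= 3

3


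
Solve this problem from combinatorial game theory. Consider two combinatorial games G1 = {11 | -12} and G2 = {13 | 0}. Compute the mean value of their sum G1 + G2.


G1 = {11 | -12}, G2 = {13 | 0}
Each is a switch {a | b} with numbers a > b; its mean value is (a + b)/2, and mean value is additive over game sums: m(G1 + G2) = m(G1) + m(G2).
Mean of G1 = (11 + (-12))/2 = -1/2 = -1/2
Mean of G2 = (13 + (0))/2 = 13/2 = 13/2
Mean of G1 + G2 = -1/2 + 13/2 = 6

6


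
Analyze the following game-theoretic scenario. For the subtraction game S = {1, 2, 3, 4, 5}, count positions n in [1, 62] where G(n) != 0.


Subtraction set S = {1, 2, 3, 4, 5}, so G(n) = n mod 6.
G(n) = 0 when n is a multiple of 6.
Multiples of 6 in [1, 62]: 10
N-positions (nonzero Grundy) = 62 - 10 = 52

52
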